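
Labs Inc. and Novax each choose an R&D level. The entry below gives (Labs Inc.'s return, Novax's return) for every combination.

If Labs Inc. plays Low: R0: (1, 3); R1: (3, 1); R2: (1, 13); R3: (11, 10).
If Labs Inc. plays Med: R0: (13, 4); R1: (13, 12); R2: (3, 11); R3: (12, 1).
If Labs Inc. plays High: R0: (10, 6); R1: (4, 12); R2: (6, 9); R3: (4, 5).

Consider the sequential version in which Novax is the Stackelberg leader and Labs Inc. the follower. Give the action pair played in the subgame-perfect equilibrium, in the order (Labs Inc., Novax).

Work backward from Labs Inc.'s decision.
- R0: Labs Inc. compares 1, 13, 10 and picks Med; Novax would get 4.
- R1: Labs Inc. compares 3, 13, 4 and picks Med; Novax would get 12.
- R2: Labs Inc. compares 1, 3, 6 and picks High; Novax would get 9.
- R3: Labs Inc. compares 11, 12, 4 and picks Med; Novax would get 1.
Novax's induced payoffs are 4, 12, 9, 1, so Novax commits to R1. Subgame-perfect outcome: (Med, R1) with payoffs (13, 12).

(Med, R1)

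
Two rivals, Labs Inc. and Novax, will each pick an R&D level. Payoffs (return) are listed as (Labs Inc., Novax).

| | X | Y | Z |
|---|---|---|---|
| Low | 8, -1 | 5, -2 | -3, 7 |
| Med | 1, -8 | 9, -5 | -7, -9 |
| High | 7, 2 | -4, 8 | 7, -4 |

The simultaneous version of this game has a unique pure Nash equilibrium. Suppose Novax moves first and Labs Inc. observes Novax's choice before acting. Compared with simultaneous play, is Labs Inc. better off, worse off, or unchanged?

Labs Inc. best-responds to each possible Novax move:
- X → Labs Inc. plays Low (best of 8, 1, 7); Novax gets -1.
- Y → Labs Inc. plays Med (best of 5, 9, -4); Novax gets -5.
- Z → Labs Inc. plays High (best of -3, -7, 7); Novax gets -4.
Maximizing over -1, -5, -4, Novax chooses X. Subgame-perfect outcome: (Low, X) with payoffs (8, -1).
Under simultaneous play:
Labs Inc.'s best replies: X→Low; Y→Med; Z→High.
Novax's best replies: Low→Z; Med→Y; High→Y.
Only (Med, Y) has each player best-responding; Nash payoffs (9, -5).
Labs Inc. earns 8 sequentially versus 9 at the Nash outcome: worse off.

worse off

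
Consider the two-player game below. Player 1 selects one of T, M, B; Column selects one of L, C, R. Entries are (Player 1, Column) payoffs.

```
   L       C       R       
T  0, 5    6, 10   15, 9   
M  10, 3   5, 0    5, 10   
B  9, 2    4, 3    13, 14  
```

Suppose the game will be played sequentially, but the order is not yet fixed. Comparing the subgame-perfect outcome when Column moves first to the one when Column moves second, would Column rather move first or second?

second

If Player 1 leads: Column's best replies are T→C, M→R, B→R; Player 1's induced payoffs 6, 5, 13; outcome (B, R), payoffs (13, 14).
If Column leads: Player 1's best replies are L→M, C→T, R→T; Column's induced payoffs 3, 10, 9; outcome (T, C), payoffs (6, 10).
Column gets 10 moving first and 14 moving second, so Column prefers to move second.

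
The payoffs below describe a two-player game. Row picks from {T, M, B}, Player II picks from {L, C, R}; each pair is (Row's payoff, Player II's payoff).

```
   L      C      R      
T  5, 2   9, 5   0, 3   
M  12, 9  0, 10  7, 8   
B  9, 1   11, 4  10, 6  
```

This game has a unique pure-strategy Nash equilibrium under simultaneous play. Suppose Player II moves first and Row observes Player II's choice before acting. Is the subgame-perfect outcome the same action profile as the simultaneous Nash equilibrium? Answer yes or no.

no

Backward induction with Player II moving first.
- L: BR = M, leader payoff 9.
- C: BR = B, leader payoff 4.
- R: BR = B, leader payoff 6.
Player II's induced payoffs are 9, 4, 6, so Player II commits to L. Subgame-perfect outcome: (M, L) with payoffs (12, 9).
Under simultaneous play:
Row's best replies: L→M; C→B; R→B.
Player II's best replies: T→C; M→C; B→R.
The unique mutual best reply is (B, R), giving (10, 6).
Sequential outcome (M, L) differs from the Nash profile (B, R).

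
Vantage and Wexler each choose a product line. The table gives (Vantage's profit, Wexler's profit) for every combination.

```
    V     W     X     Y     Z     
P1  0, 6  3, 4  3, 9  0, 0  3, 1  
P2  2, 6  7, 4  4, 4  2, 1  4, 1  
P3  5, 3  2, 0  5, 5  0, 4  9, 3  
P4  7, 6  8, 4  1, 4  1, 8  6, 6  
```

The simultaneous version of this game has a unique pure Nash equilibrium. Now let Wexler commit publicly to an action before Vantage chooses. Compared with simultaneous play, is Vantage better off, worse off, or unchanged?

better off

Work backward from Vantage's decision.
- V → Vantage plays P4 (best of 0, 2, 5, 7); Wexler gets 6.
- W → Vantage plays P4 (best of 3, 7, 2, 8); Wexler gets 4.
- X → Vantage plays P3 (best of 3, 4, 5, 1); Wexler gets 5.
- Y → Vantage plays P2 (best of 0, 2, 0, 1); Wexler gets 1.
- Z → Vantage plays P3 (best of 3, 4, 9, 6); Wexler gets 3.
Among 6, 4, 5, 1, 3, the best is 6 at V. Subgame-perfect outcome: (P4, V) with payoffs (7, 6).
Under simultaneous play:
Vantage's best replies: V→P4; W→P4; X→P3; Y→P2; Z→P3.
Wexler's best replies: P1→X; P2→V; P3→X; P4→Y.
Only (P3, X) has each player best-responding; Nash payoffs (5, 5).
Vantage earns 7 sequentially versus 5 at the Nash outcome: better off.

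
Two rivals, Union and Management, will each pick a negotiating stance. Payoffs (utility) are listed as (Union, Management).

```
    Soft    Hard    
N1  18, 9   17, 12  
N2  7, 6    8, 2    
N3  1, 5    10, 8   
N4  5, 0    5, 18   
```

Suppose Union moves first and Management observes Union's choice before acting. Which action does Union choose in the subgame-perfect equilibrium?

Management best-responds to each possible Union move:
- N1 → Management plays Hard (best of 9, 12); Union gets 17.
- N2 → Management plays Soft (best of 6, 2); Union gets 7.
- N3 → Management plays Hard (best of 5, 8); Union gets 10.
- N4 → Management plays Hard (best of 0, 18); Union gets 5.
Union's induced payoffs are 17, 7, 10, 5, so Union commits to N1. Subgame-perfect outcome: (N1, Hard) with payoffs (17, 12).

N1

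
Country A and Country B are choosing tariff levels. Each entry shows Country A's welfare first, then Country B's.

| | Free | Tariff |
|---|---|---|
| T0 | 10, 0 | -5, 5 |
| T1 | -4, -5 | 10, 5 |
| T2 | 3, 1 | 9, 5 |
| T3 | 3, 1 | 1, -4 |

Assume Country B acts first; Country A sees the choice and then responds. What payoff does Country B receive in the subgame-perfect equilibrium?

5

Work backward from Country A's decision.
- Free → Country A plays T0 (best of 10, -4, 3, 3); Country B gets 0.
- Tariff → Country A plays T1 (best of -5, 10, 9, 1); Country B gets 5.
Country B's induced payoffs are 0, 5, so Country B commits to Tariff. Subgame-perfect outcome: (T1, Tariff) with payoffs (10, 5).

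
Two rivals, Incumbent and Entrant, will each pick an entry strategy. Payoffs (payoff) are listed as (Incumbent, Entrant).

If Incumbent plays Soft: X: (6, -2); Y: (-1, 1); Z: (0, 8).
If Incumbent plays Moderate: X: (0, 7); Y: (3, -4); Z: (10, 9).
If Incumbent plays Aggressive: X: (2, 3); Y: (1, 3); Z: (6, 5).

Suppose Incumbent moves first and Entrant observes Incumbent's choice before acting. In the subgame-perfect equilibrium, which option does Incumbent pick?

Work backward from Entrant's decision.
- Soft: BR = Z, leader payoff 0.
- Moderate: BR = Z, leader payoff 10.
- Aggressive: BR = Z, leader payoff 6.
Among 0, 10, 6, the best is 10 at Moderate. Subgame-perfect outcome: (Moderate, Z) with payoffs (10, 9).

Moderate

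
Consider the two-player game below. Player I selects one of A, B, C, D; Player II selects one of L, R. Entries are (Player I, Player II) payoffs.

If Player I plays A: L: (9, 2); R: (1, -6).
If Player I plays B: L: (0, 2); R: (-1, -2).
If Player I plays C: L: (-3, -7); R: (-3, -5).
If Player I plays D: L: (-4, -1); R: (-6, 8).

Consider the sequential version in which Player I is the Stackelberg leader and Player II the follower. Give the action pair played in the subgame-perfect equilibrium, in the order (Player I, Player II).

Solve by backward induction (Player I leads).
- A: Player II compares 2, -6 and picks L; Player I would get 9.
- B: Player II compares 2, -2 and picks L; Player I would get 0.
- C: Player II compares -7, -5 and picks R; Player I would get -3.
- D: Player II compares -1, 8 and picks R; Player I would get -6.
Maximizing over 9, 0, -3, -6, Player I chooses A. Subgame-perfect outcome: (A, L) with payoffs (9, 2).

(A, L)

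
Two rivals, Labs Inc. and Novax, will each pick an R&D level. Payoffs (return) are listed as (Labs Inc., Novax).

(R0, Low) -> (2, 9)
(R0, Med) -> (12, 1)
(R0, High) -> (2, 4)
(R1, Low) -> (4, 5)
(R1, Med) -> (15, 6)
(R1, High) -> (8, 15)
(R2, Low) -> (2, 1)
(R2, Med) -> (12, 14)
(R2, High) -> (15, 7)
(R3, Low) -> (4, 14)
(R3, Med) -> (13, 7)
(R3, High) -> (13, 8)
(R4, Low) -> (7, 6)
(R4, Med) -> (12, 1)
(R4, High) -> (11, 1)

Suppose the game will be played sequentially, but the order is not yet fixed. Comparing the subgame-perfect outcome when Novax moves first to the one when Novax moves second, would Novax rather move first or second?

If Labs Inc. leads: Novax's best replies are R0→Low, R1→High, R2→Med, R3→Low, R4→Low; Labs Inc.'s induced payoffs 2, 8, 12, 4, 7; outcome (R2, Med), payoffs (12, 14).
If Novax leads: Labs Inc.'s best replies are Low→R4, Med→R1, High→R2; Novax's induced payoffs 6, 6, 7; outcome (R2, High), payoffs (15, 7).
Novax gets 7 moving first and 14 moving second, so Novax prefers to move second.

second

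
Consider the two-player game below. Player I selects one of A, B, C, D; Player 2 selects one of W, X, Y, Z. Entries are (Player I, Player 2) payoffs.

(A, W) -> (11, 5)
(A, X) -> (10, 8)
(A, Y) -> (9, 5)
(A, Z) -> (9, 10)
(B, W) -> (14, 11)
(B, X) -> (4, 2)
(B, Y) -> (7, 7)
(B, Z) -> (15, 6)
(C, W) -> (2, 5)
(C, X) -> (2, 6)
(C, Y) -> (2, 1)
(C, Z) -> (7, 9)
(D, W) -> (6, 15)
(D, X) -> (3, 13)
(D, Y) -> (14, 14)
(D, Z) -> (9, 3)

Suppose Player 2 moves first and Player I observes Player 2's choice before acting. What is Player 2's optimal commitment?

Y

Player I best-responds to each possible Player 2 move:
- W: BR = B, leader payoff 11.
- X: BR = A, leader payoff 8.
- Y: BR = D, leader payoff 14.
- Z: BR = B, leader payoff 6.
Player 2's induced payoffs are 11, 8, 14, 6, so Player 2 commits to Y. Subgame-perfect outcome: (D, Y) with payoffs (14, 14).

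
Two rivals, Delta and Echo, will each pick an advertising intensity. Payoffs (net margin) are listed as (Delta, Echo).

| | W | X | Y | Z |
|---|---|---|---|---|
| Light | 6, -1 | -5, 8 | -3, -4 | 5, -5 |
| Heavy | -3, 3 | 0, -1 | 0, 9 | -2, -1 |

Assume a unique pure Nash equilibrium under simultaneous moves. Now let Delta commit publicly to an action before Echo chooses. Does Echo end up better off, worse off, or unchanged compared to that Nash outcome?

Backward induction with Delta moving first.
- Light: Echo compares -1, 8, -4, -5 and picks X; Delta would get -5.
- Heavy: Echo compares 3, -1, 9, -1 and picks Y; Delta would get 0.
Delta's induced payoffs are -5, 0, so Delta commits to Heavy. Subgame-perfect outcome: (Heavy, Y) with payoffs (0, 9).
For the simultaneous game, intersect best replies.
Delta's best replies: W→Light; X→Heavy; Y→Heavy; Z→Light.
Echo's best replies: Light→X; Heavy→Y.
The unique mutual best reply is (Heavy, Y), giving (0, 9).
Echo earns 9 sequentially versus 9 at the Nash outcome: unchanged.

unchanged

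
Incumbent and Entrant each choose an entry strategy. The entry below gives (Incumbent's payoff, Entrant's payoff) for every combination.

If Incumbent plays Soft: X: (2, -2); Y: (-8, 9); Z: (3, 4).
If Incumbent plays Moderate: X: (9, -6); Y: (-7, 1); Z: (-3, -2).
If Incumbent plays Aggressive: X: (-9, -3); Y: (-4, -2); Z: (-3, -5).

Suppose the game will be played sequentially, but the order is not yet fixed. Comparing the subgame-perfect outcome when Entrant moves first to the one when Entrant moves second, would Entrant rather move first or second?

If Incumbent leads: Entrant's best replies are Soft→Y, Moderate→Y, Aggressive→Y; Incumbent's induced payoffs -8, -7, -4; outcome (Aggressive, Y), payoffs (-4, -2).
If Entrant leads: Incumbent's best replies are X→Moderate, Y→Aggressive, Z→Soft; Entrant's induced payoffs -6, -2, 4; outcome (Soft, Z), payoffs (3, 4).
Entrant gets 4 moving first and -2 moving second, so Entrant prefers to move first.

first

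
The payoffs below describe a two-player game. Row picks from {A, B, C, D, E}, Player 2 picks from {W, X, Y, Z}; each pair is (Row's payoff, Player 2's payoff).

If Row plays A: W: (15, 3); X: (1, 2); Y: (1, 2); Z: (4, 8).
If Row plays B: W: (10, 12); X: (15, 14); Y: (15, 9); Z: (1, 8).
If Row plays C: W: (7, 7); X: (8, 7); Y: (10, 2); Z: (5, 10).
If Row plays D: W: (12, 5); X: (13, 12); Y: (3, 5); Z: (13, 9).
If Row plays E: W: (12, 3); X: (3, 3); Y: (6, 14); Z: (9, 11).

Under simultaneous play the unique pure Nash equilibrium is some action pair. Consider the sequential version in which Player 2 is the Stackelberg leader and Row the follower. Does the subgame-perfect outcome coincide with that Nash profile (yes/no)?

yes

Row best-responds to each possible Player 2 move:
- W: BR = A, leader payoff 3.
- X: BR = B, leader payoff 14.
- Y: BR = B, leader payoff 9.
- Z: BR = D, leader payoff 9.
Maximizing over 3, 14, 9, 9, Player 2 chooses X. Subgame-perfect outcome: (B, X) with payoffs (15, 14).
Now find the simultaneous Nash equilibrium.
Row's best replies: W→A; X→B; Y→B; Z→D.
Player 2's best replies: A→Z; B→X; C→Z; D→X; E→Y.
The unique mutual best reply is (B, X), giving (15, 14).
Sequential outcome (B, X) coincides with the Nash profile (B, X).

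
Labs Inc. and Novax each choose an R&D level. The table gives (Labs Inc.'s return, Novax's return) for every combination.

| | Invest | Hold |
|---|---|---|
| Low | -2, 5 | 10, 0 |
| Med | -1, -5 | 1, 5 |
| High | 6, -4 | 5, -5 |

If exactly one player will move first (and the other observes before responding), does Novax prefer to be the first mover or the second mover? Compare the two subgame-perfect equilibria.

If Labs Inc. leads: Novax's best replies are Low→Invest, Med→Hold, High→Invest; Labs Inc.'s induced payoffs -2, 1, 6; outcome (High, Invest), payoffs (6, -4).
If Novax leads: Labs Inc.'s best replies are Invest→High, Hold→Low; Novax's induced payoffs -4, 0; outcome (Low, Hold), payoffs (10, 0).
Novax gets 0 moving first and -4 moving second, so Novax prefers to move first.

first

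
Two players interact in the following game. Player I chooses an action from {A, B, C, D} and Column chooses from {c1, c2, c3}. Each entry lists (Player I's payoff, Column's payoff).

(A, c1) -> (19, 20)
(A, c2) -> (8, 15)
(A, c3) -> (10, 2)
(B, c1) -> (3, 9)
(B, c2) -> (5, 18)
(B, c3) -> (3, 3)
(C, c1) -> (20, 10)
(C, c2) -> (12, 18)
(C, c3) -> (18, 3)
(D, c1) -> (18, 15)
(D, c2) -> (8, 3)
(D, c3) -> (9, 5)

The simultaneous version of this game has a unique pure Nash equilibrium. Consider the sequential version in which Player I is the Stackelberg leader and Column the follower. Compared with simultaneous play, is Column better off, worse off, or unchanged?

better off

Solve by backward induction (Player I leads).
- A: BR = c1, leader payoff 19.
- B: BR = c2, leader payoff 5.
- C: BR = c2, leader payoff 12.
- D: BR = c1, leader payoff 18.
Among 19, 5, 12, 18, the best is 19 at A. Subgame-perfect outcome: (A, c1) with payoffs (19, 20).
Now find the simultaneous Nash equilibrium.
Player I's best replies: c1→C; c2→C; c3→C.
Column's best replies: A→c1; B→c2; C→c2; D→c1.
Only (C, c2) has each player best-responding; Nash payoffs (12, 18).
Column earns 20 sequentially versus 18 at the Nash outcome: better off.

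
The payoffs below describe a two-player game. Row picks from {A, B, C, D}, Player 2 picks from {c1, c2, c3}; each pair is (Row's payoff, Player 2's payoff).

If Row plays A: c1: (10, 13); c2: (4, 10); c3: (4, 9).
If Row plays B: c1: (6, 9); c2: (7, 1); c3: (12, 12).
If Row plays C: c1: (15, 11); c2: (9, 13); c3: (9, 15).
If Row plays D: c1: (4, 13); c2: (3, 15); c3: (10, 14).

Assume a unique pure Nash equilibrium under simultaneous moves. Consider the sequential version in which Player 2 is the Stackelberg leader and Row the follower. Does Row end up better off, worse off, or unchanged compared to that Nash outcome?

worse off

Work backward from Row's decision.
- c1: BR = C, leader payoff 11.
- c2: BR = C, leader payoff 13.
- c3: BR = B, leader payoff 12.
Player 2's induced payoffs are 11, 13, 12, so Player 2 commits to c2. Subgame-perfect outcome: (C, c2) with payoffs (9, 13).
For the simultaneous game, intersect best replies.
Row's best replies: c1→C; c2→C; c3→B.
Player 2's best replies: A→c1; B→c3; C→c3; D→c2.
The unique mutual best reply is (B, c3), giving (12, 12).
Row earns 9 sequentially versus 12 at the Nash outcome: worse off.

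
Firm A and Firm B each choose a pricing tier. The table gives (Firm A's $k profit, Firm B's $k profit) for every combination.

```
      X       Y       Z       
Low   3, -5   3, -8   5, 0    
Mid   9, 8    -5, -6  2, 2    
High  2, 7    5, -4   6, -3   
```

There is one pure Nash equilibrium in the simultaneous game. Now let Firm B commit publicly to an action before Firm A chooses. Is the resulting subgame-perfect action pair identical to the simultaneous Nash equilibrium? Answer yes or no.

Backward induction with Firm B moving first.
- X: BR = Mid, leader payoff 8.
- Y: BR = High, leader payoff -4.
- Z: BR = High, leader payoff -3.
Maximizing over 8, -4, -3, Firm B chooses X. Subgame-perfect outcome: (Mid, X) with payoffs (9, 8).
Under simultaneous play:
Firm A's best replies: X→Mid; Y→High; Z→High.
Firm B's best replies: Low→Z; Mid→X; High→X.
The unique mutual best reply is (Mid, X), giving (9, 8).
Sequential outcome (Mid, X) coincides with the Nash profile (Mid, X).

yes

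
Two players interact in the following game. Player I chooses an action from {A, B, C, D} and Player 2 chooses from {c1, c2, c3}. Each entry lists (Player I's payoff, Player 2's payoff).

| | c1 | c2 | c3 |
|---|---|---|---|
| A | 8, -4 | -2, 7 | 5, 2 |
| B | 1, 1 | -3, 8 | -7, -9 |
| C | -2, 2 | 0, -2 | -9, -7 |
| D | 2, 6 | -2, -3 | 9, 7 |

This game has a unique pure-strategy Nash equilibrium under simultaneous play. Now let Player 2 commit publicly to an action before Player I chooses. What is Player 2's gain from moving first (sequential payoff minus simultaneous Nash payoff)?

Work backward from Player I's decision.
- c1: BR = A, leader payoff -4.
- c2: BR = C, leader payoff -2.
- c3: BR = D, leader payoff 7.
Maximizing over -4, -2, 7, Player 2 chooses c3. Subgame-perfect outcome: (D, c3) with payoffs (9, 7).
For the simultaneous game, intersect best replies.
Player I's best replies: c1→A; c2→C; c3→D.
Player 2's best replies: A→c2; B→c2; C→c1; D→c3.
The unique mutual best reply is (D, c3), giving (9, 7).
Player 2's commitment gain: 7 − 7 = 0.

0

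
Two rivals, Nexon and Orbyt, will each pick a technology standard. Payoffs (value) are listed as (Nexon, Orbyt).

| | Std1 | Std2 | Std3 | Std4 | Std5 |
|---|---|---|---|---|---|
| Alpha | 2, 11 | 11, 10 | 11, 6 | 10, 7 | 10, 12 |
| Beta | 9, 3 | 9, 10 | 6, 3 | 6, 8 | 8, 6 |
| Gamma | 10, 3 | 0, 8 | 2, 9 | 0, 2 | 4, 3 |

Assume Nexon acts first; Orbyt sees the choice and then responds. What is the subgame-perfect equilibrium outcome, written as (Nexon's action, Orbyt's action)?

Work backward from Orbyt's decision.
- Alpha: Orbyt compares 11, 10, 6, 7, 12 and picks Std5; Nexon would get 10.
- Beta: Orbyt compares 3, 10, 3, 8, 6 and picks Std2; Nexon would get 9.
- Gamma: Orbyt compares 3, 8, 9, 2, 3 and picks Std3; Nexon would get 2.
Maximizing over 10, 9, 2, Nexon chooses Alpha. Subgame-perfect outcome: (Alpha, Std5) with payoffs (10, 12).

(Alpha, Std5)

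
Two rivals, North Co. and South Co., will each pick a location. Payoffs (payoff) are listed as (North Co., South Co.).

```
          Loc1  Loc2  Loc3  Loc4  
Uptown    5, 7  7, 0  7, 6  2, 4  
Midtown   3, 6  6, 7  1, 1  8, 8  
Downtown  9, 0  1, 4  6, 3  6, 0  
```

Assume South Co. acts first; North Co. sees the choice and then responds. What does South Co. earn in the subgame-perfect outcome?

8

Backward induction with South Co. moving first.
- Loc1 → North Co. plays Downtown (best of 5, 3, 9); South Co. gets 0.
- Loc2 → North Co. plays Uptown (best of 7, 6, 1); South Co. gets 0.
- Loc3 → North Co. plays Uptown (best of 7, 1, 6); South Co. gets 6.
- Loc4 → North Co. plays Midtown (best of 2, 8, 6); South Co. gets 8.
South Co.'s induced payoffs are 0, 0, 6, 8, so South Co. commits to Loc4. Subgame-perfect outcome: (Midtown, Loc4) with payoffs (8, 8).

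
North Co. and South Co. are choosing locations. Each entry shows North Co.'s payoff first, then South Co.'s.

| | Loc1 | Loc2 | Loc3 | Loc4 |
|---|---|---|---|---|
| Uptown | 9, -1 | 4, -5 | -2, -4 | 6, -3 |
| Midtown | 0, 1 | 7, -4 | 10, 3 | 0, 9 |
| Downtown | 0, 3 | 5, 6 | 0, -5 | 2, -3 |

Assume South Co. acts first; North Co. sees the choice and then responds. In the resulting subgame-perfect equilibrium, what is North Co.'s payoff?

10

Solve by backward induction (South Co. leads).
- Loc1: BR = Uptown, leader payoff -1.
- Loc2: BR = Midtown, leader payoff -4.
- Loc3: BR = Midtown, leader payoff 3.
- Loc4: BR = Uptown, leader payoff -3.
Among -1, -4, 3, -3, the best is 3 at Loc3. Subgame-perfect outcome: (Midtown, Loc3) with payoffs (10, 3).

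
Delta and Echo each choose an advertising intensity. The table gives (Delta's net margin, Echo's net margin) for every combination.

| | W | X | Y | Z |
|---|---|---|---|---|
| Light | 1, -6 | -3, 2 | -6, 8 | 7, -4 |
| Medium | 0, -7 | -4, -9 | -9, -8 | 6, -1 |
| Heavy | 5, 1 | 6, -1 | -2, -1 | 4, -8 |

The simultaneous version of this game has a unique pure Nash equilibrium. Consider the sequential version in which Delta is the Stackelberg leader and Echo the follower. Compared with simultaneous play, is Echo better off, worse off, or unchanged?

Solve by backward induction (Delta leads).
- Light → Echo plays Y (best of -6, 2, 8, -4); Delta gets -6.
- Medium → Echo plays Z (best of -7, -9, -8, -1); Delta gets 6.
- Heavy → Echo plays W (best of 1, -1, -1, -8); Delta gets 5.
Delta's induced payoffs are -6, 6, 5, so Delta commits to Medium. Subgame-perfect outcome: (Medium, Z) with payoffs (6, -1).
Now find the simultaneous Nash equilibrium.
Delta's best replies: W→Heavy; X→Heavy; Y→Heavy; Z→Light.
Echo's best replies: Light→Y; Medium→Z; Heavy→W.
Only (Heavy, W) has each player best-responding; Nash payoffs (5, 1).
Echo earns -1 sequentially versus 1 at the Nash outcome: worse off.

worse off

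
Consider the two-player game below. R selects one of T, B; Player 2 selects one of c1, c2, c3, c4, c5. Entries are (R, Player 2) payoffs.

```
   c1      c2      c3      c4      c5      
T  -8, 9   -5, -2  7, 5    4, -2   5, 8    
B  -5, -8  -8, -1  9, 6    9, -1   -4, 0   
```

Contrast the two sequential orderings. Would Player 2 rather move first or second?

first

If R leads: Player 2's best replies are T→c1, B→c3; R's induced payoffs -8, 9; outcome (B, c3), payoffs (9, 6).
If Player 2 leads: R's best replies are c1→B, c2→T, c3→B, c4→B, c5→T; Player 2's induced payoffs -8, -2, 6, -1, 8; outcome (T, c5), payoffs (5, 8).
Player 2 gets 8 moving first and 6 moving second, so Player 2 prefers to move first.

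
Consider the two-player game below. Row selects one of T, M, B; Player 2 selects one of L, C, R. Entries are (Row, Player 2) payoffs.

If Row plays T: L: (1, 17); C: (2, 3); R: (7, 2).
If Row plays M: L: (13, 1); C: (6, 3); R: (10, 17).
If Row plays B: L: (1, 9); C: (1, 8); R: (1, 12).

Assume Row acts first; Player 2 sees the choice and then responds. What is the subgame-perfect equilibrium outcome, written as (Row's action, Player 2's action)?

(M, R)

Player 2 best-responds to each possible Row move:
- T: Player 2 compares 17, 3, 2 and picks L; Row would get 1.
- M: Player 2 compares 1, 3, 17 and picks R; Row would get 10.
- B: Player 2 compares 9, 8, 12 and picks R; Row would get 1.
Among 1, 10, 1, the best is 10 at M. Subgame-perfect outcome: (M, R) with payoffs (10, 17).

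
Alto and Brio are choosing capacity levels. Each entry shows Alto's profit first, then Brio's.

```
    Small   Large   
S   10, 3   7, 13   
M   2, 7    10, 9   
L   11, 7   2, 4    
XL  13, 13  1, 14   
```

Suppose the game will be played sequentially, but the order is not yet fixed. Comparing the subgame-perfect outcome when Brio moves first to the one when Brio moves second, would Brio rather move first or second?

first

If Alto leads: Brio's best replies are S→Large, M→Large, L→Small, XL→Large; Alto's induced payoffs 7, 10, 11, 1; outcome (L, Small), payoffs (11, 7).
If Brio leads: Alto's best replies are Small→XL, Large→M; Brio's induced payoffs 13, 9; outcome (XL, Small), payoffs (13, 13).
Brio gets 13 moving first and 7 moving second, so Brio prefers to move first.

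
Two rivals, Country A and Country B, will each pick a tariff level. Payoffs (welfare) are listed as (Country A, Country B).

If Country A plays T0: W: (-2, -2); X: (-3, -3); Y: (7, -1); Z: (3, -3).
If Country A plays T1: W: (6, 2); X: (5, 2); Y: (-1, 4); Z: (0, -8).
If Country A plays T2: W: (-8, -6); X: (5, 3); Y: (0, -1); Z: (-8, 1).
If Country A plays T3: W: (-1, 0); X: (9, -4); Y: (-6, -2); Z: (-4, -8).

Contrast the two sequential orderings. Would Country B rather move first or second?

first

If Country A leads: Country B's best replies are T0→Y, T1→Y, T2→X, T3→W; Country A's induced payoffs 7, -1, 5, -1; outcome (T0, Y), payoffs (7, -1).
If Country B leads: Country A's best replies are W→T1, X→T3, Y→T0, Z→T0; Country B's induced payoffs 2, -4, -1, -3; outcome (T1, W), payoffs (6, 2).
Country B gets 2 moving first and -1 moving second, so Country B prefers to move first.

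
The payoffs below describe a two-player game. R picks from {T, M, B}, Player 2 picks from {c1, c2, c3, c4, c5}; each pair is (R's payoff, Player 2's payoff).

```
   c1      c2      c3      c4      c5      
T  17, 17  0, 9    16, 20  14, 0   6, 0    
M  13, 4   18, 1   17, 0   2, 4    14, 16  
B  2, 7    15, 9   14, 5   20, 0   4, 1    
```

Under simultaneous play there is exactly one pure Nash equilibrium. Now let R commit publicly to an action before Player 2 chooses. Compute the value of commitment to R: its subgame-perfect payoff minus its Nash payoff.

Player 2 best-responds to each possible R move:
- T → Player 2 plays c3 (best of 17, 9, 20, 0, 0); R gets 16.
- M → Player 2 plays c5 (best of 4, 1, 0, 4, 16); R gets 14.
- B → Player 2 plays c2 (best of 7, 9, 5, 0, 1); R gets 15.
R's induced payoffs are 16, 14, 15, so R commits to T. Subgame-perfect outcome: (T, c3) with payoffs (16, 20).
For the simultaneous game, intersect best replies.
R's best replies: c1→T; c2→M; c3→M; c4→B; c5→M.
Player 2's best replies: T→c3; M→c5; B→c2.
Only (M, c5) has each player best-responding; Nash payoffs (14, 16).
R's commitment gain: 16 − 14 = 2.

2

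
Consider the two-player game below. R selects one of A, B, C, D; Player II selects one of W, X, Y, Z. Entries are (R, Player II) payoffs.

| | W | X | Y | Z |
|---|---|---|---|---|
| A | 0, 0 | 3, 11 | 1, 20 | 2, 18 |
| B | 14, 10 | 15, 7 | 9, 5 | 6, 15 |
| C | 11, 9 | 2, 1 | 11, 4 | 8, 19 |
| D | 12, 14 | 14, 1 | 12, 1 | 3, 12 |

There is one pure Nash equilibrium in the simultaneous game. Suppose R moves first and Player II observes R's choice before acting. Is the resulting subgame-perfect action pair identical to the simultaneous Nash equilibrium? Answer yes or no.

no

Player II best-responds to each possible R move:
- A → Player II plays Y (best of 0, 11, 20, 18); R gets 1.
- B → Player II plays Z (best of 10, 7, 5, 15); R gets 6.
- C → Player II plays Z (best of 9, 1, 4, 19); R gets 8.
- D → Player II plays W (best of 14, 1, 1, 12); R gets 12.
Maximizing over 1, 6, 8, 12, R chooses D. Subgame-perfect outcome: (D, W) with payoffs (12, 14).
Under simultaneous play:
R's best replies: W→B; X→B; Y→D; Z→C.
Player II's best replies: A→Y; B→Z; C→Z; D→W.
Only (C, Z) has each player best-responding; Nash payoffs (8, 19).
Sequential outcome (D, W) differs from the Nash profile (C, Z).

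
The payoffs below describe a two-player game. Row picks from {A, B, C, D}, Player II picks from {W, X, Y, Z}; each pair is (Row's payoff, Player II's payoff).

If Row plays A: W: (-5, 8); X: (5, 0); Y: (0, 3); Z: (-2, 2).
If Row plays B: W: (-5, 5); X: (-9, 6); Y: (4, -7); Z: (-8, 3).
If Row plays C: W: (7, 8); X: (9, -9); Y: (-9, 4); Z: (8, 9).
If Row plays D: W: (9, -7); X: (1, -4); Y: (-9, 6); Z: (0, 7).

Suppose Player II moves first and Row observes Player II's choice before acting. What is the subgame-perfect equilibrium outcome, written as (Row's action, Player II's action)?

(C, Z)

Row best-responds to each possible Player II move:
- W: Row compares -5, -5, 7, 9 and picks D; Player II would get -7.
- X: Row compares 5, -9, 9, 1 and picks C; Player II would get -9.
- Y: Row compares 0, 4, -9, -9 and picks B; Player II would get -7.
- Z: Row compares -2, -8, 8, 0 and picks C; Player II would get 9.
Maximizing over -7, -9, -7, 9, Player II chooses Z. Subgame-perfect outcome: (C, Z) with payoffs (8, 9).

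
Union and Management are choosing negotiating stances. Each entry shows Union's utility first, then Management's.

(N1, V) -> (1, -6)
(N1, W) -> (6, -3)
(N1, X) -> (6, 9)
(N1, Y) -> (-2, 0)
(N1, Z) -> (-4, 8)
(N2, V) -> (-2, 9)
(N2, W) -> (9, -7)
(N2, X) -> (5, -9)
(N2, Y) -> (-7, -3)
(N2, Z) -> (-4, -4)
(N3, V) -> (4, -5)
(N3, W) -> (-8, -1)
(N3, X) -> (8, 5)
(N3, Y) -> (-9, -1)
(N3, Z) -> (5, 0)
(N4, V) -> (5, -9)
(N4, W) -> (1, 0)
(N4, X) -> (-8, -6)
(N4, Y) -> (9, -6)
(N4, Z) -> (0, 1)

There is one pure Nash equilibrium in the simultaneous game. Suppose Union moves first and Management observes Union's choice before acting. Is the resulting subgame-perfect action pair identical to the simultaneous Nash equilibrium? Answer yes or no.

Backward induction with Union moving first.
- N1: Management compares -6, -3, 9, 0, 8 and picks X; Union would get 6.
- N2: Management compares 9, -7, -9, -3, -4 and picks V; Union would get -2.
- N3: Management compares -5, -1, 5, -1, 0 and picks X; Union would get 8.
- N4: Management compares -9, 0, -6, -6, 1 and picks Z; Union would get 0.
Among 6, -2, 8, 0, the best is 8 at N3. Subgame-perfect outcome: (N3, X) with payoffs (8, 5).
Under simultaneous play:
Union's best replies: V→N4; W→N2; X→N3; Y→N4; Z→N3.
Management's best replies: N1→X; N2→V; N3→X; N4→Z.
Only (N3, X) has each player best-responding; Nash payoffs (8, 5).
Sequential outcome (N3, X) coincides with the Nash profile (N3, X).

yes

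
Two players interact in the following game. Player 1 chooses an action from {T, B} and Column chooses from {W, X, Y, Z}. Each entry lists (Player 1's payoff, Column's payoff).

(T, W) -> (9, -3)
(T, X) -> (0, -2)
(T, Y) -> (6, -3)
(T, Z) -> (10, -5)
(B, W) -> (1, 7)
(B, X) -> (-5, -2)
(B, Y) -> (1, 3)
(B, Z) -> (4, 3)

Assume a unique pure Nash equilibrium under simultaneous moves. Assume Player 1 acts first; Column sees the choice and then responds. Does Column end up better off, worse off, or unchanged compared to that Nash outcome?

Column best-responds to each possible Player 1 move:
- T → Column plays X (best of -3, -2, -3, -5); Player 1 gets 0.
- B → Column plays W (best of 7, -2, 3, 3); Player 1 gets 1.
Maximizing over 0, 1, Player 1 chooses B. Subgame-perfect outcome: (B, W) with payoffs (1, 7).
Under simultaneous play:
Player 1's best replies: W→T; X→T; Y→T; Z→T.
Column's best replies: T→X; B→W.
The unique mutual best reply is (T, X), giving (0, -2).
Column earns 7 sequentially versus -2 at the Nash outcome: better off.

better off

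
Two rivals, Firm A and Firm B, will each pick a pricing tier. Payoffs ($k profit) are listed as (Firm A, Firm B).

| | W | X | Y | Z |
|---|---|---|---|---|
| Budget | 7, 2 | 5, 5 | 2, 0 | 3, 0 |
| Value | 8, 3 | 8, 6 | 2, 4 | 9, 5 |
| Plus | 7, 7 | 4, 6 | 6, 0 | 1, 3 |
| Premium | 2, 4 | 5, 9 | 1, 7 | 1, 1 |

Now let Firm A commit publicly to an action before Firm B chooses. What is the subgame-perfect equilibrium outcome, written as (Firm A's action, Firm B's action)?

(Value, X)

Backward induction with Firm A moving first.
- Budget: BR = X, leader payoff 5.
- Value: BR = X, leader payoff 8.
- Plus: BR = W, leader payoff 7.
- Premium: BR = X, leader payoff 5.
Firm A's induced payoffs are 5, 8, 7, 5, so Firm A commits to Value. Subgame-perfect outcome: (Value, X) with payoffs (8, 6).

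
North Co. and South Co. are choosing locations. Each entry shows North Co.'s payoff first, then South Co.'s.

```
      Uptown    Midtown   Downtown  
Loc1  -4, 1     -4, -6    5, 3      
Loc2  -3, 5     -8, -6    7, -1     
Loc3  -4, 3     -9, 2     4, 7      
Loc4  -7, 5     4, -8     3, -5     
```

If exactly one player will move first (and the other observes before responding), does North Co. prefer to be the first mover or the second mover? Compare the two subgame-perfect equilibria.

first

If North Co. leads: South Co.'s best replies are Loc1→Downtown, Loc2→Uptown, Loc3→Downtown, Loc4→Uptown; North Co.'s induced payoffs 5, -3, 4, -7; outcome (Loc1, Downtown), payoffs (5, 3).
If South Co. leads: North Co.'s best replies are Uptown→Loc2, Midtown→Loc4, Downtown→Loc2; South Co.'s induced payoffs 5, -8, -1; outcome (Loc2, Uptown), payoffs (-3, 5).
North Co. gets 5 moving first and -3 moving second, so North Co. prefers to move first.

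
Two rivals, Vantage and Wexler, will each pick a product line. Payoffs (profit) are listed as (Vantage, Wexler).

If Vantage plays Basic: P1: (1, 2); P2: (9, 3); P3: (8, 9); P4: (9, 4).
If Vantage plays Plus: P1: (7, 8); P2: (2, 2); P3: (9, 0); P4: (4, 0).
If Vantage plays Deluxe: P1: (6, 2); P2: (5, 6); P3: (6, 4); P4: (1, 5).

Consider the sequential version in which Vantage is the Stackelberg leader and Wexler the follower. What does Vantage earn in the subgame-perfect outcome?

Backward induction with Vantage moving first.
- Basic: BR = P3, leader payoff 8.
- Plus: BR = P1, leader payoff 7.
- Deluxe: BR = P2, leader payoff 5.
Vantage's induced payoffs are 8, 7, 5, so Vantage commits to Basic. Subgame-perfect outcome: (Basic, P3) with payoffs (8, 9).

8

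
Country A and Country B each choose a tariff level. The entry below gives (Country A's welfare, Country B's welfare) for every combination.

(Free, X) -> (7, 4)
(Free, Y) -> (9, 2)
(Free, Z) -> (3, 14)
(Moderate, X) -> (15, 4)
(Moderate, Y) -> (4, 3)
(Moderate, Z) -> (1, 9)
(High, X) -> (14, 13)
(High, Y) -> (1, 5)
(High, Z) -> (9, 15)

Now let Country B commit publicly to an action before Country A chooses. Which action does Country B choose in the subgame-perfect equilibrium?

Z

Backward induction with Country B moving first.
- X: Country A compares 7, 15, 14 and picks Moderate; Country B would get 4.
- Y: Country A compares 9, 4, 1 and picks Free; Country B would get 2.
- Z: Country A compares 3, 1, 9 and picks High; Country B would get 15.
Maximizing over 4, 2, 15, Country B chooses Z. Subgame-perfect outcome: (High, Z) with payoffs (9, 15).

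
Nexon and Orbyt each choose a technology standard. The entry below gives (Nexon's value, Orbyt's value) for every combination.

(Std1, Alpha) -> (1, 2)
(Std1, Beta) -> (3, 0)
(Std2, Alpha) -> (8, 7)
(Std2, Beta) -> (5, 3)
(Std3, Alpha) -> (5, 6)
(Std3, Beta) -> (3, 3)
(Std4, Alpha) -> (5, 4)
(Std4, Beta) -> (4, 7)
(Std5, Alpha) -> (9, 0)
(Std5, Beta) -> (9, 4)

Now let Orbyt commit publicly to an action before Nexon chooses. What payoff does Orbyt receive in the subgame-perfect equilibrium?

Solve by backward induction (Orbyt leads).
- Alpha: BR = Std5, leader payoff 0.
- Beta: BR = Std5, leader payoff 4.
Orbyt's induced payoffs are 0, 4, so Orbyt commits to Beta. Subgame-perfect outcome: (Std5, Beta) with payoffs (9, 4).

4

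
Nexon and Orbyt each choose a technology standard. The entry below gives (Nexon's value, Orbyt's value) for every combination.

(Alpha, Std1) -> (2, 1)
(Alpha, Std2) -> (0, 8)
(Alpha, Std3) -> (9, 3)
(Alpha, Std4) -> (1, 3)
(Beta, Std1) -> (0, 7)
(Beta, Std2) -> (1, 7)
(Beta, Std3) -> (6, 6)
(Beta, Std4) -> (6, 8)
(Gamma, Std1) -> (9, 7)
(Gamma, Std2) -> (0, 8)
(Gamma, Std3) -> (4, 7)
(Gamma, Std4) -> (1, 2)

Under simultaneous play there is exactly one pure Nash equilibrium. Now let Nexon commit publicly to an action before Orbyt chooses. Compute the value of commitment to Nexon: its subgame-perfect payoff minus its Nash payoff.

Work backward from Orbyt's decision.
- Alpha: Orbyt compares 1, 8, 3, 3 and picks Std2; Nexon would get 0.
- Beta: Orbyt compares 7, 7, 6, 8 and picks Std4; Nexon would get 6.
- Gamma: Orbyt compares 7, 8, 7, 2 and picks Std2; Nexon would get 0.
Among 0, 6, 0, the best is 6 at Beta. Subgame-perfect outcome: (Beta, Std4) with payoffs (6, 8).
Under simultaneous play:
Nexon's best replies: Std1→Gamma; Std2→Beta; Std3→Alpha; Std4→Beta.
Orbyt's best replies: Alpha→Std2; Beta→Std4; Gamma→Std2.
The unique mutual best reply is (Beta, Std4), giving (6, 8).
Nexon's commitment gain: 6 − 6 = 0.

0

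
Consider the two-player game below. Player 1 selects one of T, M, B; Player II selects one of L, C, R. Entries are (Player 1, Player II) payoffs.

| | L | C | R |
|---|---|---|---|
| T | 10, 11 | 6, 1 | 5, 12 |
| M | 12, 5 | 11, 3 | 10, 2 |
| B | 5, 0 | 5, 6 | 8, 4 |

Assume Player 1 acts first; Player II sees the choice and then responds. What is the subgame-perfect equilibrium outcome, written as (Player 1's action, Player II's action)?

Work backward from Player II's decision.
- T: Player II compares 11, 1, 12 and picks R; Player 1 would get 5.
- M: Player II compares 5, 3, 2 and picks L; Player 1 would get 12.
- B: Player II compares 0, 6, 4 and picks C; Player 1 would get 5.
Maximizing over 5, 12, 5, Player 1 chooses M. Subgame-perfect outcome: (M, L) with payoffs (12, 5).

(M, L)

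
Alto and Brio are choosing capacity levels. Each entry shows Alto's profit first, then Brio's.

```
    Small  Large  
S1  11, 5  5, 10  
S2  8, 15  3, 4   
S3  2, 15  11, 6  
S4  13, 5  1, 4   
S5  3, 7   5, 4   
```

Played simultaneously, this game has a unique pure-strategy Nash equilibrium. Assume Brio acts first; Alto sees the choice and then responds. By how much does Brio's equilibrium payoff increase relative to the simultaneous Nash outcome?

Solve by backward induction (Brio leads).
- Small → Alto plays S4 (best of 11, 8, 2, 13, 3); Brio gets 5.
- Large → Alto plays S3 (best of 5, 3, 11, 1, 5); Brio gets 6.
Among 5, 6, the best is 6 at Large. Subgame-perfect outcome: (S3, Large) with payoffs (11, 6).
For the simultaneous game, intersect best replies.
Alto's best replies: Small→S4; Large→S3.
Brio's best replies: S1→Large; S2→Small; S3→Small; S4→Small; S5→Small.
The unique mutual best reply is (S4, Small), giving (13, 5).
Brio's commitment gain: 6 − 5 = 1.

1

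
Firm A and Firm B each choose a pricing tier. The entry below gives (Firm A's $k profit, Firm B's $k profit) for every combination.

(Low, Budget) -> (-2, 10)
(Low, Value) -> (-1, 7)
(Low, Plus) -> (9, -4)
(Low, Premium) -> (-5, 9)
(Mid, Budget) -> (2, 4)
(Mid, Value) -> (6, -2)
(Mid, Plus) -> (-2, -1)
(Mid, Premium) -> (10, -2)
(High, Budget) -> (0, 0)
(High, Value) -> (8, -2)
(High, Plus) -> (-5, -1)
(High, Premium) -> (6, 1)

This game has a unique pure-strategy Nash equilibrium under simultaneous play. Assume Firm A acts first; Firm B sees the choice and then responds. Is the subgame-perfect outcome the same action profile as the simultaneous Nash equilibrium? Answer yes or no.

no

Firm B best-responds to each possible Firm A move:
- Low → Firm B plays Budget (best of 10, 7, -4, 9); Firm A gets -2.
- Mid → Firm B plays Budget (best of 4, -2, -1, -2); Firm A gets 2.
- High → Firm B plays Premium (best of 0, -2, -1, 1); Firm A gets 6.
Among -2, 2, 6, the best is 6 at High. Subgame-perfect outcome: (High, Premium) with payoffs (6, 1).
For the simultaneous game, intersect best replies.
Firm A's best replies: Budget→Mid; Value→High; Plus→Low; Premium→Mid.
Firm B's best replies: Low→Budget; Mid→Budget; High→Premium.
The unique mutual best reply is (Mid, Budget), giving (2, 4).
Sequential outcome (High, Premium) differs from the Nash profile (Mid, Budget).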